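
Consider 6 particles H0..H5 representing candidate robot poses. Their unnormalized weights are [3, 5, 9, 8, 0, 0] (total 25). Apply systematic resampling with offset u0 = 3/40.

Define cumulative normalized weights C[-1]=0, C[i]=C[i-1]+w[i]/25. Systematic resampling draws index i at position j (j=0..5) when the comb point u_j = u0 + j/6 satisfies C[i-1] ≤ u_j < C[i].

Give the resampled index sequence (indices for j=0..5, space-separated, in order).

0 1 2 2 3 3

C = [3/25, 8/25, 17/25, 1, 1, 1]
j=0: u_0=3/40 ∈ [0, 3/25) → index 0
j=1: u_1=29/120 ∈ [3/25, 8/25) → index 1
j=2: u_2=49/120 ∈ [8/25, 17/25) → index 2
j=3: u_3=23/40 ∈ [8/25, 17/25) → index 2
j=4: u_4=89/120 ∈ [17/25, 1) → index 3
j=5: u_5=109/120 ∈ [17/25, 1) → index 3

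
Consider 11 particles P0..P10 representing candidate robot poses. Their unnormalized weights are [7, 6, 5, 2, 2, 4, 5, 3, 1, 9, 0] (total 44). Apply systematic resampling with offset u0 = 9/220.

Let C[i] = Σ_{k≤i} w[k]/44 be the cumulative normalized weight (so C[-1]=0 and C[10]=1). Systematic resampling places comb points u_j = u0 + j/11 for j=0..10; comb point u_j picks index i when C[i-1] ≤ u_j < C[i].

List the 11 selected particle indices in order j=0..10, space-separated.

C = [7/44, 13/44, 9/22, 5/11, 1/2, 13/22, 31/44, 17/22, 35/44, 1, 1]
j=0: u_0=9/220 ∈ [0, 7/44) → index 0
j=1: u_1=29/220 ∈ [0, 7/44) → index 0
j=2: u_2=49/220 ∈ [7/44, 13/44) → index 1
j=3: u_3=69/220 ∈ [13/44, 9/22) → index 2
j=4: u_4=89/220 ∈ [13/44, 9/22) → index 2
j=5: u_5=109/220 ∈ [5/11, 1/2) → index 4
j=6: u_6=129/220 ∈ [1/2, 13/22) → index 5
j=7: u_7=149/220 ∈ [13/22, 31/44) → index 6
j=8: u_8=169/220 ∈ [31/44, 17/22) → index 7
j=9: u_9=189/220 ∈ [35/44, 1) → index 9
j=10: u_10=19/20 ∈ [35/44, 1) → index 9

0 0 1 2 2 4 5 6 7 9 9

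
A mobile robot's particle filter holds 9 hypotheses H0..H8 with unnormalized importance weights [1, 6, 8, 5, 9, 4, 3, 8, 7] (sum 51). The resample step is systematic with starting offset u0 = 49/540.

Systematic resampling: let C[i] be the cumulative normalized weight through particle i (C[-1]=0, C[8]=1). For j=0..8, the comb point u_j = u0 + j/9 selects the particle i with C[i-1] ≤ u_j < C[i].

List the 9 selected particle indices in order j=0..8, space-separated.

C = [1/51, 7/51, 5/17, 20/51, 29/51, 11/17, 12/17, 44/51, 1]
j=0: u_0=49/540 ∈ [1/51, 7/51) → index 1
j=1: u_1=109/540 ∈ [7/51, 5/17) → index 2
j=2: u_2=169/540 ∈ [5/17, 20/51) → index 3
j=3: u_3=229/540 ∈ [20/51, 29/51) → index 4
j=4: u_4=289/540 ∈ [20/51, 29/51) → index 4
j=5: u_5=349/540 ∈ [29/51, 11/17) → index 5
j=6: u_6=409/540 ∈ [12/17, 44/51) → index 7
j=7: u_7=469/540 ∈ [44/51, 1) → index 8
j=8: u_8=529/540 ∈ [44/51, 1) → index 8

1 2 3 4 4 5 7 8 8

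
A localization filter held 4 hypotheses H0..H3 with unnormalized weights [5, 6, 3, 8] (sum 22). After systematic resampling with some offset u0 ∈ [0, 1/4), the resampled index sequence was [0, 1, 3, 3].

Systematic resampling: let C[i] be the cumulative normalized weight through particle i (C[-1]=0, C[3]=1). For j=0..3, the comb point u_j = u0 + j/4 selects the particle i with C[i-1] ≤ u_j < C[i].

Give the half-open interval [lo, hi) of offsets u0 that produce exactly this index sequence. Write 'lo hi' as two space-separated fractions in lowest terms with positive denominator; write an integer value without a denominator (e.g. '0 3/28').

3/22 5/22

C = [5/22, 1/2, 7/11, 1]
j=0 picked index 0: u0 ∈ [0, 5/22)
j=1 picked index 1: u0 ∈ [-1/44, 1/4)
j=2 picked index 3: u0 ∈ [3/22, 1/2)
j=3 picked index 3: u0 ∈ [-5/44, 1/4)
intersection: [3/22, 5/22)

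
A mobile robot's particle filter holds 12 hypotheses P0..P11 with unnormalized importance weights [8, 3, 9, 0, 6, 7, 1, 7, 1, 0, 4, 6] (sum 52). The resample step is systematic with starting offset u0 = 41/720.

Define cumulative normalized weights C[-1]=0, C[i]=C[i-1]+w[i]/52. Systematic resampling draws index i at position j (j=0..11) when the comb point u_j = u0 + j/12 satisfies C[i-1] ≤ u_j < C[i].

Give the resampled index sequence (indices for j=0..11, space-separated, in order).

C = [2/13, 11/52, 5/13, 5/13, 1/2, 33/52, 17/26, 41/52, 21/26, 21/26, 23/26, 1]
j=0: u_0=41/720 ∈ [0, 2/13) → index 0
j=1: u_1=101/720 ∈ [0, 2/13) → index 0
j=2: u_2=161/720 ∈ [11/52, 5/13) → index 2
j=3: u_3=221/720 ∈ [11/52, 5/13) → index 2
j=4: u_4=281/720 ∈ [5/13, 1/2) → index 4
j=5: u_5=341/720 ∈ [5/13, 1/2) → index 4
j=6: u_6=401/720 ∈ [1/2, 33/52) → index 5
j=7: u_7=461/720 ∈ [33/52, 17/26) → index 6
j=8: u_8=521/720 ∈ [17/26, 41/52) → index 7
j=9: u_9=581/720 ∈ [41/52, 21/26) → index 8
j=10: u_10=641/720 ∈ [23/26, 1) → index 11
j=11: u_11=701/720 ∈ [23/26, 1) → index 11

0 0 2 2 4 4 5 6 7 8 11 11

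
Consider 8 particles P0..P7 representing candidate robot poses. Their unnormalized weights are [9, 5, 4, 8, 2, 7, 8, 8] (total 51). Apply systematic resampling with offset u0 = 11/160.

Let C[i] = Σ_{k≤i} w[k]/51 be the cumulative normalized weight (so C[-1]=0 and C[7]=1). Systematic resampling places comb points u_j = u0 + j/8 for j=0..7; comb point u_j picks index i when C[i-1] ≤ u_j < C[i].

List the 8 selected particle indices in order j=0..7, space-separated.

0 1 2 3 5 6 6 7

C = [3/17, 14/51, 6/17, 26/51, 28/51, 35/51, 43/51, 1]
j=0: u_0=11/160 ∈ [0, 3/17) → index 0
j=1: u_1=31/160 ∈ [3/17, 14/51) → index 1
j=2: u_2=51/160 ∈ [14/51, 6/17) → index 2
j=3: u_3=71/160 ∈ [6/17, 26/51) → index 3
j=4: u_4=91/160 ∈ [28/51, 35/51) → index 5
j=5: u_5=111/160 ∈ [35/51, 43/51) → index 6
j=6: u_6=131/160 ∈ [35/51, 43/51) → index 6
j=7: u_7=151/160 ∈ [43/51, 1) → index 7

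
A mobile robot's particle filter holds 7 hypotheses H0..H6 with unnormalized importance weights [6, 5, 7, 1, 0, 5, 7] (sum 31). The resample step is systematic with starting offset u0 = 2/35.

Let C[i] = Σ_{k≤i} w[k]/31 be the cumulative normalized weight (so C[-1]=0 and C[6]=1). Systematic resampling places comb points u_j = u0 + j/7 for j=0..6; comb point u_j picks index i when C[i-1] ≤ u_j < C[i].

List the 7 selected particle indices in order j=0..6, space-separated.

0 1 1 2 5 5 6

C = [6/31, 11/31, 18/31, 19/31, 19/31, 24/31, 1]
j=0: u_0=2/35 ∈ [0, 6/31) → index 0
j=1: u_1=1/5 ∈ [6/31, 11/31) → index 1
j=2: u_2=12/35 ∈ [6/31, 11/31) → index 1
j=3: u_3=17/35 ∈ [11/31, 18/31) → index 2
j=4: u_4=22/35 ∈ [19/31, 24/31) → index 5
j=5: u_5=27/35 ∈ [19/31, 24/31) → index 5
j=6: u_6=32/35 ∈ [24/31, 1) → index 6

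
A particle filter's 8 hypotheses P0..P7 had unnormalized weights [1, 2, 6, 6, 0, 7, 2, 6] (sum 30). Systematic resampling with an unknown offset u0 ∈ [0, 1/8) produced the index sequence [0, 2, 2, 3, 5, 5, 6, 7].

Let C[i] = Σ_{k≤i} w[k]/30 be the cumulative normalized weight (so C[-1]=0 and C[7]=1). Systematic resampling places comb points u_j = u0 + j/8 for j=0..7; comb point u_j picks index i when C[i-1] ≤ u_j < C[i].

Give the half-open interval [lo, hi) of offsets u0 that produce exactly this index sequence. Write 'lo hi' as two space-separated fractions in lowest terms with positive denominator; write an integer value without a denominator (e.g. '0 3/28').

0 1/30

C = [1/30, 1/10, 3/10, 1/2, 1/2, 11/15, 4/5, 1]
j=0 picked index 0: u0 ∈ [0, 1/30)
j=1 picked index 2: u0 ∈ [-1/40, 7/40)
j=2 picked index 2: u0 ∈ [-3/20, 1/20)
j=3 picked index 3: u0 ∈ [-3/40, 1/8)
j=4 picked index 5: u0 ∈ [0, 7/30)
j=5 picked index 5: u0 ∈ [-1/8, 13/120)
j=6 picked index 6: u0 ∈ [-1/60, 1/20)
j=7 picked index 7: u0 ∈ [-3/40, 1/8)
intersection: [0, 1/30)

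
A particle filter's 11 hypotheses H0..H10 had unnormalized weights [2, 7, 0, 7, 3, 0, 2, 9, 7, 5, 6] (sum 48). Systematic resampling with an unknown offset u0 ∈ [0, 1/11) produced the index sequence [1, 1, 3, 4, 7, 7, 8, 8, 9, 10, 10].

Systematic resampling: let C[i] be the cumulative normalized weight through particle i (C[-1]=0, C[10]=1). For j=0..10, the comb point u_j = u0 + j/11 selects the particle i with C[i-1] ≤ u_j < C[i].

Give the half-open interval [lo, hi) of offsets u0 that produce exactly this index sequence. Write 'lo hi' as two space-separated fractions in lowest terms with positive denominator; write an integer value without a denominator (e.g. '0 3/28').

7/88 1/11

C = [1/24, 3/16, 3/16, 1/3, 19/48, 19/48, 7/16, 5/8, 37/48, 7/8, 1]
j=0 picked index 1: u0 ∈ [1/24, 3/16)
j=1 picked index 1: u0 ∈ [-13/264, 17/176)
j=2 picked index 3: u0 ∈ [1/176, 5/33)
j=3 picked index 4: u0 ∈ [2/33, 65/528)
j=4 picked index 7: u0 ∈ [13/176, 23/88)
j=5 picked index 7: u0 ∈ [-3/176, 15/88)
j=6 picked index 8: u0 ∈ [7/88, 119/528)
j=7 picked index 8: u0 ∈ [-1/88, 71/528)
j=8 picked index 9: u0 ∈ [23/528, 13/88)
j=9 picked index 10: u0 ∈ [5/88, 2/11)
j=10 picked index 10: u0 ∈ [-3/88, 1/11)
intersection: [7/88, 1/11)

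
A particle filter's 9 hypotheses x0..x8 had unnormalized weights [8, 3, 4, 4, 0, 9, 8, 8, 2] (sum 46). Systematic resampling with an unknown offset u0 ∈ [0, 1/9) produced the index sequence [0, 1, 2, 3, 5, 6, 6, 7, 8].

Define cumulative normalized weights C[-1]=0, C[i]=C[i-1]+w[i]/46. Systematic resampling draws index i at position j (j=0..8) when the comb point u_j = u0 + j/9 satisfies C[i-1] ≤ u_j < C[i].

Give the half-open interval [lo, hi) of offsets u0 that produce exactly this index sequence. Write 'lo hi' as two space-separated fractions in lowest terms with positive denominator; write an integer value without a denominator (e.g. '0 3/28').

14/207 11/138

C = [4/23, 11/46, 15/46, 19/46, 19/46, 14/23, 18/23, 22/23, 1]
j=0 picked index 0: u0 ∈ [0, 4/23)
j=1 picked index 1: u0 ∈ [13/207, 53/414)
j=2 picked index 2: u0 ∈ [7/414, 43/414)
j=3 picked index 3: u0 ∈ [-1/138, 11/138)
j=4 picked index 5: u0 ∈ [-13/414, 34/207)
j=5 picked index 6: u0 ∈ [11/207, 47/207)
j=6 picked index 6: u0 ∈ [-4/69, 8/69)
j=7 picked index 7: u0 ∈ [1/207, 37/207)
j=8 picked index 8: u0 ∈ [14/207, 1/9)
intersection: [14/207, 11/138)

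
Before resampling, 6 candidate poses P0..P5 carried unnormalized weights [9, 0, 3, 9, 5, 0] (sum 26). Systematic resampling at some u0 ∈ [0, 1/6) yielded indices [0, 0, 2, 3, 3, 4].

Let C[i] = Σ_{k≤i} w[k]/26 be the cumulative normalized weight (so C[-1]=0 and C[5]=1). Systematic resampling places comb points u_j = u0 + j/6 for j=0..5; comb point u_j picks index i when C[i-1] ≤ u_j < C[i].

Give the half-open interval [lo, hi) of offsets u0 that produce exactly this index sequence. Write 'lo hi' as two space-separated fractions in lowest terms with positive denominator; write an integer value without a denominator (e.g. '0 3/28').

1/78 5/39

C = [9/26, 9/26, 6/13, 21/26, 1, 1]
j=0 picked index 0: u0 ∈ [0, 9/26)
j=1 picked index 0: u0 ∈ [-1/6, 7/39)
j=2 picked index 2: u0 ∈ [1/78, 5/39)
j=3 picked index 3: u0 ∈ [-1/26, 4/13)
j=4 picked index 3: u0 ∈ [-8/39, 11/78)
j=5 picked index 4: u0 ∈ [-1/39, 1/6)
intersection: [1/78, 5/39)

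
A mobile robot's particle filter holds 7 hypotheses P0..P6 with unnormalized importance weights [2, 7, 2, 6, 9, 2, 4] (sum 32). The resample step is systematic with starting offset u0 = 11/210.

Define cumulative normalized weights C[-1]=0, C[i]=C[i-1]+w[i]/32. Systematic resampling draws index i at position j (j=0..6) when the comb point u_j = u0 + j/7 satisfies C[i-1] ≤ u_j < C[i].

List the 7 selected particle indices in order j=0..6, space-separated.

0 1 2 3 4 4 6

C = [1/16, 9/32, 11/32, 17/32, 13/16, 7/8, 1]
j=0: u_0=11/210 ∈ [0, 1/16) → index 0
j=1: u_1=41/210 ∈ [1/16, 9/32) → index 1
j=2: u_2=71/210 ∈ [9/32, 11/32) → index 2
j=3: u_3=101/210 ∈ [11/32, 17/32) → index 3
j=4: u_4=131/210 ∈ [17/32, 13/16) → index 4
j=5: u_5=23/30 ∈ [17/32, 13/16) → index 4
j=6: u_6=191/210 ∈ [7/8, 1) → index 6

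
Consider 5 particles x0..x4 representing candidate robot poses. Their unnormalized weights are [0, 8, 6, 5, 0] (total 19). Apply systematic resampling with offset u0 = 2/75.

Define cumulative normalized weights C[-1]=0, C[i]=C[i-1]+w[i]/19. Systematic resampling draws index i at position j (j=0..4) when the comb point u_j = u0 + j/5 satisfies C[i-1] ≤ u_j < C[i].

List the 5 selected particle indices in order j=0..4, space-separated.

1 1 2 2 3

C = [0, 8/19, 14/19, 1, 1]
j=0: u_0=2/75 ∈ [0, 8/19) → index 1
j=1: u_1=17/75 ∈ [0, 8/19) → index 1
j=2: u_2=32/75 ∈ [8/19, 14/19) → index 2
j=3: u_3=47/75 ∈ [8/19, 14/19) → index 2
j=4: u_4=62/75 ∈ [14/19, 1) → index 3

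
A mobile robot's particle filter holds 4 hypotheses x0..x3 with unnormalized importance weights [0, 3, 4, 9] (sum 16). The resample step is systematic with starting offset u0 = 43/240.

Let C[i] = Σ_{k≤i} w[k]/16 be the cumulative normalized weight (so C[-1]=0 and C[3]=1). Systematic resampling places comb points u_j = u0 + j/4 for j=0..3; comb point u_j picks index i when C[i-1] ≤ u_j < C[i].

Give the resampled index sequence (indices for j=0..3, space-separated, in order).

1 2 3 3

C = [0, 3/16, 7/16, 1]
j=0: u_0=43/240 ∈ [0, 3/16) → index 1
j=1: u_1=103/240 ∈ [3/16, 7/16) → index 2
j=2: u_2=163/240 ∈ [7/16, 1) → index 3
j=3: u_3=223/240 ∈ [7/16, 1) → index 3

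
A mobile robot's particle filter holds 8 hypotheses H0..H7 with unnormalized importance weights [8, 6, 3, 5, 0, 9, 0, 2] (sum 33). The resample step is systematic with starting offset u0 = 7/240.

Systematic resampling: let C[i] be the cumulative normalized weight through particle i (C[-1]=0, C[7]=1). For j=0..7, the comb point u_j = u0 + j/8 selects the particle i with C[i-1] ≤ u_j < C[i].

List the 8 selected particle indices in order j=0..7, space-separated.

C = [8/33, 14/33, 17/33, 2/3, 2/3, 31/33, 31/33, 1]
j=0: u_0=7/240 ∈ [0, 8/33) → index 0
j=1: u_1=37/240 ∈ [0, 8/33) → index 0
j=2: u_2=67/240 ∈ [8/33, 14/33) → index 1
j=3: u_3=97/240 ∈ [8/33, 14/33) → index 1
j=4: u_4=127/240 ∈ [17/33, 2/3) → index 3
j=5: u_5=157/240 ∈ [17/33, 2/3) → index 3
j=6: u_6=187/240 ∈ [2/3, 31/33) → index 5
j=7: u_7=217/240 ∈ [2/3, 31/33) → index 5

0 0 1 1 3 3 5 5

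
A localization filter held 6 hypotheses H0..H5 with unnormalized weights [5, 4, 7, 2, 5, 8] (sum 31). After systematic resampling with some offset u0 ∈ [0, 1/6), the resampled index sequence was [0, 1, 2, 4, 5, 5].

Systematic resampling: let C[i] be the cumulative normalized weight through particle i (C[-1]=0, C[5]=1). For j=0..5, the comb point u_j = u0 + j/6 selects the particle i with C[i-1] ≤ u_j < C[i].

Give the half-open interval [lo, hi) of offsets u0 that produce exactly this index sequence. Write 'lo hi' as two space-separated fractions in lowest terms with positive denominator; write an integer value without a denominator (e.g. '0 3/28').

5/62 23/186

C = [5/31, 9/31, 16/31, 18/31, 23/31, 1]
j=0 picked index 0: u0 ∈ [0, 5/31)
j=1 picked index 1: u0 ∈ [-1/186, 23/186)
j=2 picked index 2: u0 ∈ [-4/93, 17/93)
j=3 picked index 4: u0 ∈ [5/62, 15/62)
j=4 picked index 5: u0 ∈ [7/93, 1/3)
j=5 picked index 5: u0 ∈ [-17/186, 1/6)
intersection: [5/62, 23/186)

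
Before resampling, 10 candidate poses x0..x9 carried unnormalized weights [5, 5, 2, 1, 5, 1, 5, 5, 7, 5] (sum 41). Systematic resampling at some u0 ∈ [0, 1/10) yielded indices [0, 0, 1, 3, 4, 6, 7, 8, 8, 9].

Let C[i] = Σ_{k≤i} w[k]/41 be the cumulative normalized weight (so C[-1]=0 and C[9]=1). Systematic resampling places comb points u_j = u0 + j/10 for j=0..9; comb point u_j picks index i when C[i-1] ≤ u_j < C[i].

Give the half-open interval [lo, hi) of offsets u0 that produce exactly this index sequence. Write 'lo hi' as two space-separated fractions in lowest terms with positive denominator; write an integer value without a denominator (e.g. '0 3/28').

3/410 7/410

C = [5/41, 10/41, 12/41, 13/41, 18/41, 19/41, 24/41, 29/41, 36/41, 1]
j=0 picked index 0: u0 ∈ [0, 5/41)
j=1 picked index 0: u0 ∈ [-1/10, 9/410)
j=2 picked index 1: u0 ∈ [-16/205, 9/205)
j=3 picked index 3: u0 ∈ [-3/410, 7/410)
j=4 picked index 4: u0 ∈ [-17/205, 8/205)
j=5 picked index 6: u0 ∈ [-3/82, 7/82)
j=6 picked index 7: u0 ∈ [-3/205, 22/205)
j=7 picked index 8: u0 ∈ [3/410, 73/410)
j=8 picked index 8: u0 ∈ [-19/205, 16/205)
j=9 picked index 9: u0 ∈ [-9/410, 1/10)
intersection: [3/410, 7/410)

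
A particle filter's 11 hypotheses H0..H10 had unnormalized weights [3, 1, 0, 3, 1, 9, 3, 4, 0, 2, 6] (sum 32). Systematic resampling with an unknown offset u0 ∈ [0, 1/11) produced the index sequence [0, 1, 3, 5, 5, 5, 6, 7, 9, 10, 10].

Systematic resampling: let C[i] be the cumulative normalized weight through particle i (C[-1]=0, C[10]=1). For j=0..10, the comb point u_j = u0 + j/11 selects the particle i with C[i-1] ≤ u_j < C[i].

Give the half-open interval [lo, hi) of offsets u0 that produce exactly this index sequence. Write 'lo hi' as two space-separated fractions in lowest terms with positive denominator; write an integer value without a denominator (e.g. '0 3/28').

1/44 3/88

C = [3/32, 1/8, 1/8, 7/32, 1/4, 17/32, 5/8, 3/4, 3/4, 13/16, 1]
j=0 picked index 0: u0 ∈ [0, 3/32)
j=1 picked index 1: u0 ∈ [1/352, 3/88)
j=2 picked index 3: u0 ∈ [-5/88, 13/352)
j=3 picked index 5: u0 ∈ [-1/44, 91/352)
j=4 picked index 5: u0 ∈ [-5/44, 59/352)
j=5 picked index 5: u0 ∈ [-9/44, 27/352)
j=6 picked index 6: u0 ∈ [-5/352, 7/88)
j=7 picked index 7: u0 ∈ [-1/88, 5/44)
j=8 picked index 9: u0 ∈ [1/44, 15/176)
j=9 picked index 10: u0 ∈ [-1/176, 2/11)
j=10 picked index 10: u0 ∈ [-17/176, 1/11)
intersection: [1/44, 3/88)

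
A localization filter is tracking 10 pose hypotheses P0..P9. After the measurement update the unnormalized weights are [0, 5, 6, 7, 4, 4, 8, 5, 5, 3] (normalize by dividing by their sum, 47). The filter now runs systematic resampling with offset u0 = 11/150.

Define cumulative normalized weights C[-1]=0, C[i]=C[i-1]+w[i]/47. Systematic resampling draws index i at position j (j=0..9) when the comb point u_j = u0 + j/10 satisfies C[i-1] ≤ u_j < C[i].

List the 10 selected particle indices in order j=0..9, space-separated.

1 2 3 3 5 6 6 7 8 9

C = [0, 5/47, 11/47, 18/47, 22/47, 26/47, 34/47, 39/47, 44/47, 1]
j=0: u_0=11/150 ∈ [0, 5/47) → index 1
j=1: u_1=13/75 ∈ [5/47, 11/47) → index 2
j=2: u_2=41/150 ∈ [11/47, 18/47) → index 3
j=3: u_3=28/75 ∈ [11/47, 18/47) → index 3
j=4: u_4=71/150 ∈ [22/47, 26/47) → index 5
j=5: u_5=43/75 ∈ [26/47, 34/47) → index 6
j=6: u_6=101/150 ∈ [26/47, 34/47) → index 6
j=7: u_7=58/75 ∈ [34/47, 39/47) → index 7
j=8: u_8=131/150 ∈ [39/47, 44/47) → index 8
j=9: u_9=73/75 ∈ [44/47, 1) → index 9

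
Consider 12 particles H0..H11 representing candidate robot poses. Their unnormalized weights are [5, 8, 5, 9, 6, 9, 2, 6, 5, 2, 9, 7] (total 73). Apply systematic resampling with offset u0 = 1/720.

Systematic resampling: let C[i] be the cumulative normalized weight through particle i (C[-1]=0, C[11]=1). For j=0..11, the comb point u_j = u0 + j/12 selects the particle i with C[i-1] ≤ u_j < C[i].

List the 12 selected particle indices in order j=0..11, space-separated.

0 1 1 3 3 4 5 6 7 8 10 11

C = [5/73, 13/73, 18/73, 27/73, 33/73, 42/73, 44/73, 50/73, 55/73, 57/73, 66/73, 1]
j=0: u_0=1/720 ∈ [0, 5/73) → index 0
j=1: u_1=61/720 ∈ [5/73, 13/73) → index 1
j=2: u_2=121/720 ∈ [5/73, 13/73) → index 1
j=3: u_3=181/720 ∈ [18/73, 27/73) → index 3
j=4: u_4=241/720 ∈ [18/73, 27/73) → index 3
j=5: u_5=301/720 ∈ [27/73, 33/73) → index 4
j=6: u_6=361/720 ∈ [33/73, 42/73) → index 5
j=7: u_7=421/720 ∈ [42/73, 44/73) → index 6
j=8: u_8=481/720 ∈ [44/73, 50/73) → index 7
j=9: u_9=541/720 ∈ [50/73, 55/73) → index 8
j=10: u_10=601/720 ∈ [57/73, 66/73) → index 10
j=11: u_11=661/720 ∈ [66/73, 1) → index 11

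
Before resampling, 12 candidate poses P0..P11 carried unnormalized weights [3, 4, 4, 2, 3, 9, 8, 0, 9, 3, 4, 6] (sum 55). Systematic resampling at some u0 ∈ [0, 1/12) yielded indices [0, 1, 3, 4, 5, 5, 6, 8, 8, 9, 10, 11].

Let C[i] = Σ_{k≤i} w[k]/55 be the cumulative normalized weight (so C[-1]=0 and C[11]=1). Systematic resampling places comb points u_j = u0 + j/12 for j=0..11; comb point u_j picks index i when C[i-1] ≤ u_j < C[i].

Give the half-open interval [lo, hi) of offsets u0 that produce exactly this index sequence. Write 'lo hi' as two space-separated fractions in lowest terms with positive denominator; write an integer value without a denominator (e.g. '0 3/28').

1/30 5/132

C = [3/55, 7/55, 1/5, 13/55, 16/55, 5/11, 3/5, 3/5, 42/55, 9/11, 49/55, 1]
j=0 picked index 0: u0 ∈ [0, 3/55)
j=1 picked index 1: u0 ∈ [-19/660, 29/660)
j=2 picked index 3: u0 ∈ [1/30, 23/330)
j=3 picked index 4: u0 ∈ [-3/220, 9/220)
j=4 picked index 5: u0 ∈ [-7/165, 4/33)
j=5 picked index 5: u0 ∈ [-83/660, 5/132)
j=6 picked index 6: u0 ∈ [-1/22, 1/10)
j=7 picked index 8: u0 ∈ [1/60, 119/660)
j=8 picked index 8: u0 ∈ [-1/15, 16/165)
j=9 picked index 9: u0 ∈ [3/220, 3/44)
j=10 picked index 10: u0 ∈ [-1/66, 19/330)
j=11 picked index 11: u0 ∈ [-17/660, 1/12)
intersection: [1/30, 5/132)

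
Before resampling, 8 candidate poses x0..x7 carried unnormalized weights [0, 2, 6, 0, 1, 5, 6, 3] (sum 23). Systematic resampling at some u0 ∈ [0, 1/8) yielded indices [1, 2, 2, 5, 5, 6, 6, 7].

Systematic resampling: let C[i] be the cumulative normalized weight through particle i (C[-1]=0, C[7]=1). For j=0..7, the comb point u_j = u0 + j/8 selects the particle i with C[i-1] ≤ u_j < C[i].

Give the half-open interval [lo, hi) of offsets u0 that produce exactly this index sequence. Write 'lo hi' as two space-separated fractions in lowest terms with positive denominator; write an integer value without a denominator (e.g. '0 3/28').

3/184 2/23

C = [0, 2/23, 8/23, 8/23, 9/23, 14/23, 20/23, 1]
j=0 picked index 1: u0 ∈ [0, 2/23)
j=1 picked index 2: u0 ∈ [-7/184, 41/184)
j=2 picked index 2: u0 ∈ [-15/92, 9/92)
j=3 picked index 5: u0 ∈ [3/184, 43/184)
j=4 picked index 5: u0 ∈ [-5/46, 5/46)
j=5 picked index 6: u0 ∈ [-3/184, 45/184)
j=6 picked index 6: u0 ∈ [-13/92, 11/92)
j=7 picked index 7: u0 ∈ [-1/184, 1/8)
intersection: [3/184, 2/23)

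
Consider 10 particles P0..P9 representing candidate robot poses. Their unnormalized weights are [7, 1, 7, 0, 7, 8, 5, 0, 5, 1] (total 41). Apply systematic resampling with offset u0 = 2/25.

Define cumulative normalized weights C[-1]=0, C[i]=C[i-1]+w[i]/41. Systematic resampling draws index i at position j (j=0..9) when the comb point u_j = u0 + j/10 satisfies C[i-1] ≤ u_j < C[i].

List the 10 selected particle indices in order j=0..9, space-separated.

C = [7/41, 8/41, 15/41, 15/41, 22/41, 30/41, 35/41, 35/41, 40/41, 1]
j=0: u_0=2/25 ∈ [0, 7/41) → index 0
j=1: u_1=9/50 ∈ [7/41, 8/41) → index 1
j=2: u_2=7/25 ∈ [8/41, 15/41) → index 2
j=3: u_3=19/50 ∈ [15/41, 22/41) → index 4
j=4: u_4=12/25 ∈ [15/41, 22/41) → index 4
j=5: u_5=29/50 ∈ [22/41, 30/41) → index 5
j=6: u_6=17/25 ∈ [22/41, 30/41) → index 5
j=7: u_7=39/50 ∈ [30/41, 35/41) → index 6
j=8: u_8=22/25 ∈ [35/41, 40/41) → index 8
j=9: u_9=49/50 ∈ [40/41, 1) → index 9

0 1 2 4 4 5 5 6 8 9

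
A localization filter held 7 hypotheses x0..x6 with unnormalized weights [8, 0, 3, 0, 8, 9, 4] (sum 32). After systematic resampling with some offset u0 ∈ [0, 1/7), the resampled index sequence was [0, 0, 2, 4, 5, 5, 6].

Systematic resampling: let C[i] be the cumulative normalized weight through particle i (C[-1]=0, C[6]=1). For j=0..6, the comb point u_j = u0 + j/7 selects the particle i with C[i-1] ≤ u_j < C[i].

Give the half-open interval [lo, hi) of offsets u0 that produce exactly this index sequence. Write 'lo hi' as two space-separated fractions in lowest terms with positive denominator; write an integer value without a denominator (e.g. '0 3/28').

C = [1/4, 1/4, 11/32, 11/32, 19/32, 7/8, 1]
j=0 picked index 0: u0 ∈ [0, 1/4)
j=1 picked index 0: u0 ∈ [-1/7, 3/28)
j=2 picked index 2: u0 ∈ [-1/28, 13/224)
j=3 picked index 4: u0 ∈ [-19/224, 37/224)
j=4 picked index 5: u0 ∈ [5/224, 17/56)
j=5 picked index 5: u0 ∈ [-27/224, 9/56)
j=6 picked index 6: u0 ∈ [1/56, 1/7)
intersection: [5/224, 13/224)

5/224 13/224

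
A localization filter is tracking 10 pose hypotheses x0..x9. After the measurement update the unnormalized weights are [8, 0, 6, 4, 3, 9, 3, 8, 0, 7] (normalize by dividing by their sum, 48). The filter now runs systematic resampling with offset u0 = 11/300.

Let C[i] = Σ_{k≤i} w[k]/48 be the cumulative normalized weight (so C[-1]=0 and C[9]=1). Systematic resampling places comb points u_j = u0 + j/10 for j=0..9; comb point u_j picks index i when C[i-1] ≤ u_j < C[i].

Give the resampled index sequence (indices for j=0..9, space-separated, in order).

C = [1/6, 1/6, 7/24, 3/8, 7/16, 5/8, 11/16, 41/48, 41/48, 1]
j=0: u_0=11/300 ∈ [0, 1/6) → index 0
j=1: u_1=41/300 ∈ [0, 1/6) → index 0
j=2: u_2=71/300 ∈ [1/6, 7/24) → index 2
j=3: u_3=101/300 ∈ [7/24, 3/8) → index 3
j=4: u_4=131/300 ∈ [3/8, 7/16) → index 4
j=5: u_5=161/300 ∈ [7/16, 5/8) → index 5
j=6: u_6=191/300 ∈ [5/8, 11/16) → index 6
j=7: u_7=221/300 ∈ [11/16, 41/48) → index 7
j=8: u_8=251/300 ∈ [11/16, 41/48) → index 7
j=9: u_9=281/300 ∈ [41/48, 1) → index 9

0 0 2 3 4 5 6 7 7 9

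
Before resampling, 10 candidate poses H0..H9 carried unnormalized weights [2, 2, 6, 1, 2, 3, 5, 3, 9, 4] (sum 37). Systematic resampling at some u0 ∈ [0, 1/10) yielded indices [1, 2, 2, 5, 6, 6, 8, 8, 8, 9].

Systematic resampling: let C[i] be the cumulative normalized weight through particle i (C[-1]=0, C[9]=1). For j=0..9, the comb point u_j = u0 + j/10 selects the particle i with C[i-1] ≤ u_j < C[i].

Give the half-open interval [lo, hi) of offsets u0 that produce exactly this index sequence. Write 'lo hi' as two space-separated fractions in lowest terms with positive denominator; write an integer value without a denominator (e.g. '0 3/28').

2/37 5/74

C = [2/37, 4/37, 10/37, 11/37, 13/37, 16/37, 21/37, 24/37, 33/37, 1]
j=0 picked index 1: u0 ∈ [2/37, 4/37)
j=1 picked index 2: u0 ∈ [3/370, 63/370)
j=2 picked index 2: u0 ∈ [-17/185, 13/185)
j=3 picked index 5: u0 ∈ [19/370, 49/370)
j=4 picked index 6: u0 ∈ [6/185, 31/185)
j=5 picked index 6: u0 ∈ [-5/74, 5/74)
j=6 picked index 8: u0 ∈ [9/185, 54/185)
j=7 picked index 8: u0 ∈ [-19/370, 71/370)
j=8 picked index 8: u0 ∈ [-28/185, 17/185)
j=9 picked index 9: u0 ∈ [-3/370, 1/10)
intersection: [2/37, 5/74)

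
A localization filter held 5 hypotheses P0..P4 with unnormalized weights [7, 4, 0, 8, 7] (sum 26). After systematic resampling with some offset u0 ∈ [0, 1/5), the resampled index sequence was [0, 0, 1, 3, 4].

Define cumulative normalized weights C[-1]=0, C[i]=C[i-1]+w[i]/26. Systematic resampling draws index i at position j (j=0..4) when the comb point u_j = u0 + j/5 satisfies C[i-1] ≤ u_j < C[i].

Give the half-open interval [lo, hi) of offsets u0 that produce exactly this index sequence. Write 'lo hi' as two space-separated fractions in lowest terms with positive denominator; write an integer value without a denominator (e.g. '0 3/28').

C = [7/26, 11/26, 11/26, 19/26, 1]
j=0 picked index 0: u0 ∈ [0, 7/26)
j=1 picked index 0: u0 ∈ [-1/5, 9/130)
j=2 picked index 1: u0 ∈ [-17/130, 3/130)
j=3 picked index 3: u0 ∈ [-23/130, 17/130)
j=4 picked index 4: u0 ∈ [-9/130, 1/5)
intersection: [0, 3/130)

0 3/130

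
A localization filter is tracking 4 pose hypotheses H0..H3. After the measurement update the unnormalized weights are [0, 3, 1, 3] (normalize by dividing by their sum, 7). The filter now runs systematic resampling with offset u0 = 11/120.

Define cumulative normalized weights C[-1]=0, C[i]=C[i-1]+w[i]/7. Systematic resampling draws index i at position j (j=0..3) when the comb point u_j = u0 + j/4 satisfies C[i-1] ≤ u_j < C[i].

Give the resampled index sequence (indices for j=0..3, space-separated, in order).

1 1 3 3

C = [0, 3/7, 4/7, 1]
j=0: u_0=11/120 ∈ [0, 3/7) → index 1
j=1: u_1=41/120 ∈ [0, 3/7) → index 1
j=2: u_2=71/120 ∈ [4/7, 1) → index 3
j=3: u_3=101/120 ∈ [4/7, 1) → index 3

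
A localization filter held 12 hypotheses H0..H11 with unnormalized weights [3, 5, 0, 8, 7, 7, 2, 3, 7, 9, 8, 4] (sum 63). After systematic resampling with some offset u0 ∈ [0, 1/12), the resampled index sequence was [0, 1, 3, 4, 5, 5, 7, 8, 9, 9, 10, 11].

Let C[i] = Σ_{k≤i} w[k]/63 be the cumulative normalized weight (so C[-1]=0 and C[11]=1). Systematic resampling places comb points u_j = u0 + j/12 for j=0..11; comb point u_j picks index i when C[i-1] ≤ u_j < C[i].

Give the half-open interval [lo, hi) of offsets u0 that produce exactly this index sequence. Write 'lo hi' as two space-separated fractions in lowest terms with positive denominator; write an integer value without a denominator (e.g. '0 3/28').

2/63 11/252

C = [1/21, 8/63, 8/63, 16/63, 23/63, 10/21, 32/63, 5/9, 2/3, 17/21, 59/63, 1]
j=0 picked index 0: u0 ∈ [0, 1/21)
j=1 picked index 1: u0 ∈ [-1/28, 11/252)
j=2 picked index 3: u0 ∈ [-5/126, 11/126)
j=3 picked index 4: u0 ∈ [1/252, 29/252)
j=4 picked index 5: u0 ∈ [2/63, 1/7)
j=5 picked index 5: u0 ∈ [-13/252, 5/84)
j=6 picked index 7: u0 ∈ [1/126, 1/18)
j=7 picked index 8: u0 ∈ [-1/36, 1/12)
j=8 picked index 9: u0 ∈ [0, 1/7)
j=9 picked index 9: u0 ∈ [-1/12, 5/84)
j=10 picked index 10: u0 ∈ [-1/42, 13/126)
j=11 picked index 11: u0 ∈ [5/252, 1/12)
intersection: [2/63, 11/252)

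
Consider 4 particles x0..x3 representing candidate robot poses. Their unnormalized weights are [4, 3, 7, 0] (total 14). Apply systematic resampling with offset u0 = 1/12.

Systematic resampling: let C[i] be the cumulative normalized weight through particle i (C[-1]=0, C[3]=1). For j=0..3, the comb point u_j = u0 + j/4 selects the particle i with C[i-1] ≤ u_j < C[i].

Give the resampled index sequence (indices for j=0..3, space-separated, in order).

0 1 2 2

C = [2/7, 1/2, 1, 1]
j=0: u_0=1/12 ∈ [0, 2/7) → index 0
j=1: u_1=1/3 ∈ [2/7, 1/2) → index 1
j=2: u_2=7/12 ∈ [1/2, 1) → index 2
j=3: u_3=5/6 ∈ [1/2, 1) → index 2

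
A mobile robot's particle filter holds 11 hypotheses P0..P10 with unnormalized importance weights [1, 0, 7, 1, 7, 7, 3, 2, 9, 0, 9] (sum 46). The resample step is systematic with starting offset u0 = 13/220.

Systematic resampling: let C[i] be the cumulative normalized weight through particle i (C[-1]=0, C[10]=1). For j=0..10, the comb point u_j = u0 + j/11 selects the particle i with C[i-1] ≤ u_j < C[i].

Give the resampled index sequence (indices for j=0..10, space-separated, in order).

2 2 4 4 5 6 7 8 8 10 10

C = [1/46, 1/46, 4/23, 9/46, 8/23, 1/2, 13/23, 14/23, 37/46, 37/46, 1]
j=0: u_0=13/220 ∈ [1/46, 4/23) → index 2
j=1: u_1=3/20 ∈ [1/46, 4/23) → index 2
j=2: u_2=53/220 ∈ [9/46, 8/23) → index 4
j=3: u_3=73/220 ∈ [9/46, 8/23) → index 4
j=4: u_4=93/220 ∈ [8/23, 1/2) → index 5
j=5: u_5=113/220 ∈ [1/2, 13/23) → index 6
j=6: u_6=133/220 ∈ [13/23, 14/23) → index 7
j=7: u_7=153/220 ∈ [14/23, 37/46) → index 8
j=8: u_8=173/220 ∈ [14/23, 37/46) → index 8
j=9: u_9=193/220 ∈ [37/46, 1) → index 10
j=10: u_10=213/220 ∈ [37/46, 1) → index 10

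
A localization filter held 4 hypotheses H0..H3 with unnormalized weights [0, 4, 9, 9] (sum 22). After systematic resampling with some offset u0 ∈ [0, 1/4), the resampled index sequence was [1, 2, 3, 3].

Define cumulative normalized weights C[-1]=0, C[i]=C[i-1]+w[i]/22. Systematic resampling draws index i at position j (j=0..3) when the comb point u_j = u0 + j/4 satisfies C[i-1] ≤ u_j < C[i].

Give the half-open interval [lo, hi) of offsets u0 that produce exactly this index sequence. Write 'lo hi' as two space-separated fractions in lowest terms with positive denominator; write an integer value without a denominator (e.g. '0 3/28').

1/11 2/11

C = [0, 2/11, 13/22, 1]
j=0 picked index 1: u0 ∈ [0, 2/11)
j=1 picked index 2: u0 ∈ [-3/44, 15/44)
j=2 picked index 3: u0 ∈ [1/11, 1/2)
j=3 picked index 3: u0 ∈ [-7/44, 1/4)
intersection: [1/11, 2/11)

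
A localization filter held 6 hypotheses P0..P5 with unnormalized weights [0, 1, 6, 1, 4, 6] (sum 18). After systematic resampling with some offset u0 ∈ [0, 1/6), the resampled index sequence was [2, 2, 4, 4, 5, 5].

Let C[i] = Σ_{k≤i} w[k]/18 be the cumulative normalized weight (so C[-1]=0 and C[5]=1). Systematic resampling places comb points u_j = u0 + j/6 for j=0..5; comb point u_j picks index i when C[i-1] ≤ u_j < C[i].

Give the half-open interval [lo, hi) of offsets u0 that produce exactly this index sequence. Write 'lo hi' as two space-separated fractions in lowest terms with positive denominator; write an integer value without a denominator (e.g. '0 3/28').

C = [0, 1/18, 7/18, 4/9, 2/3, 1]
j=0 picked index 2: u0 ∈ [1/18, 7/18)
j=1 picked index 2: u0 ∈ [-1/9, 2/9)
j=2 picked index 4: u0 ∈ [1/9, 1/3)
j=3 picked index 4: u0 ∈ [-1/18, 1/6)
j=4 picked index 5: u0 ∈ [0, 1/3)
j=5 picked index 5: u0 ∈ [-1/6, 1/6)
intersection: [1/9, 1/6)

1/9 1/6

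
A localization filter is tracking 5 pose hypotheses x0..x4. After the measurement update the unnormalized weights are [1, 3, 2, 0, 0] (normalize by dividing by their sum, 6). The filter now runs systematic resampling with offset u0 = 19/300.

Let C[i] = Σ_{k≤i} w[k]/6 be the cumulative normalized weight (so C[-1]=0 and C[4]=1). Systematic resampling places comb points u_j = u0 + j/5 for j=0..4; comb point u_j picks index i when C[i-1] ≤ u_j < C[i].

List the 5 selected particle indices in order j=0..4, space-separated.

C = [1/6, 2/3, 1, 1, 1]
j=0: u_0=19/300 ∈ [0, 1/6) → index 0
j=1: u_1=79/300 ∈ [1/6, 2/3) → index 1
j=2: u_2=139/300 ∈ [1/6, 2/3) → index 1
j=3: u_3=199/300 ∈ [1/6, 2/3) → index 1
j=4: u_4=259/300 ∈ [2/3, 1) → index 2

0 1 1 1 2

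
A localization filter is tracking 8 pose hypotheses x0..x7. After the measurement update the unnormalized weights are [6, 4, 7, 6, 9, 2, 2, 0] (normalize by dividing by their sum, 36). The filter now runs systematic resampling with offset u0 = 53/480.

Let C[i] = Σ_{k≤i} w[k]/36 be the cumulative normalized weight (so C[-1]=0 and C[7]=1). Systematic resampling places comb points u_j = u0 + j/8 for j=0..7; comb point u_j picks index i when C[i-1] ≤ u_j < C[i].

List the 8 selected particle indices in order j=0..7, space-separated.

0 1 2 3 3 4 4 6

C = [1/6, 5/18, 17/36, 23/36, 8/9, 17/18, 1, 1]
j=0: u_0=53/480 ∈ [0, 1/6) → index 0
j=1: u_1=113/480 ∈ [1/6, 5/18) → index 1
j=2: u_2=173/480 ∈ [5/18, 17/36) → index 2
j=3: u_3=233/480 ∈ [17/36, 23/36) → index 3
j=4: u_4=293/480 ∈ [17/36, 23/36) → index 3
j=5: u_5=353/480 ∈ [23/36, 8/9) → index 4
j=6: u_6=413/480 ∈ [23/36, 8/9) → index 4
j=7: u_7=473/480 ∈ [17/18, 1) → index 6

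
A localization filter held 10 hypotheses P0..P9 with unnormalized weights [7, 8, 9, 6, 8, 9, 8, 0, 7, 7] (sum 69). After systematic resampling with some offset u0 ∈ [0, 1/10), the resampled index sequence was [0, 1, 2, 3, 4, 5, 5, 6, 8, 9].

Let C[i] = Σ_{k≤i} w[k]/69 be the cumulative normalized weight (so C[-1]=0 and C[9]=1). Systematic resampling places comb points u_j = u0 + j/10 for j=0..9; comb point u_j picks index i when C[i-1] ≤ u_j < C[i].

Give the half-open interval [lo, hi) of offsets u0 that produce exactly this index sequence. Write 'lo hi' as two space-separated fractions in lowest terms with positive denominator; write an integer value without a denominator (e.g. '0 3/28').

7/138 28/345

C = [7/69, 5/23, 8/23, 10/23, 38/69, 47/69, 55/69, 55/69, 62/69, 1]
j=0 picked index 0: u0 ∈ [0, 7/69)
j=1 picked index 1: u0 ∈ [1/690, 27/230)
j=2 picked index 2: u0 ∈ [2/115, 17/115)
j=3 picked index 3: u0 ∈ [11/230, 31/230)
j=4 picked index 4: u0 ∈ [4/115, 52/345)
j=5 picked index 5: u0 ∈ [7/138, 25/138)
j=6 picked index 5: u0 ∈ [-17/345, 28/345)
j=7 picked index 6: u0 ∈ [-13/690, 67/690)
j=8 picked index 8: u0 ∈ [-1/345, 34/345)
j=9 picked index 9: u0 ∈ [-1/690, 1/10)
intersection: [7/138, 28/345)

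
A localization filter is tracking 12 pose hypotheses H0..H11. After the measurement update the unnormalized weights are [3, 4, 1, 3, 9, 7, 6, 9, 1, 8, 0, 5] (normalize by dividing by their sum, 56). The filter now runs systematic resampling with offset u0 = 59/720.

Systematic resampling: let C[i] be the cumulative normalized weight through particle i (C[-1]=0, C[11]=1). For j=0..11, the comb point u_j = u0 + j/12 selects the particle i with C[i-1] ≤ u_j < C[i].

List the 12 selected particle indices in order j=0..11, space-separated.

C = [3/56, 1/8, 1/7, 11/56, 5/14, 27/56, 33/56, 3/4, 43/56, 51/56, 51/56, 1]
j=0: u_0=59/720 ∈ [3/56, 1/8) → index 1
j=1: u_1=119/720 ∈ [1/7, 11/56) → index 3
j=2: u_2=179/720 ∈ [11/56, 5/14) → index 4
j=3: u_3=239/720 ∈ [11/56, 5/14) → index 4
j=4: u_4=299/720 ∈ [5/14, 27/56) → index 5
j=5: u_5=359/720 ∈ [27/56, 33/56) → index 6
j=6: u_6=419/720 ∈ [27/56, 33/56) → index 6
j=7: u_7=479/720 ∈ [33/56, 3/4) → index 7
j=8: u_8=539/720 ∈ [33/56, 3/4) → index 7
j=9: u_9=599/720 ∈ [43/56, 51/56) → index 9
j=10: u_10=659/720 ∈ [51/56, 1) → index 11
j=11: u_11=719/720 ∈ [51/56, 1) → index 11

1 3 4 4 5 6 6 7 7 9 11 11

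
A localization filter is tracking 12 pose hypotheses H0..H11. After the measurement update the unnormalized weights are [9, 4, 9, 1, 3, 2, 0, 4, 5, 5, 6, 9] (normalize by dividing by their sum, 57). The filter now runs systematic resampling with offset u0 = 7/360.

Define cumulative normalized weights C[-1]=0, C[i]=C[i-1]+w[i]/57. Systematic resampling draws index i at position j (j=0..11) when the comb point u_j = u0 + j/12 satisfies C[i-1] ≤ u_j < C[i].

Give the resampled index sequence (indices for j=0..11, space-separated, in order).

C = [3/19, 13/57, 22/57, 23/57, 26/57, 28/57, 28/57, 32/57, 37/57, 14/19, 16/19, 1]
j=0: u_0=7/360 ∈ [0, 3/19) → index 0
j=1: u_1=37/360 ∈ [0, 3/19) → index 0
j=2: u_2=67/360 ∈ [3/19, 13/57) → index 1
j=3: u_3=97/360 ∈ [13/57, 22/57) → index 2
j=4: u_4=127/360 ∈ [13/57, 22/57) → index 2
j=5: u_5=157/360 ∈ [23/57, 26/57) → index 4
j=6: u_6=187/360 ∈ [28/57, 32/57) → index 7
j=7: u_7=217/360 ∈ [32/57, 37/57) → index 8
j=8: u_8=247/360 ∈ [37/57, 14/19) → index 9
j=9: u_9=277/360 ∈ [14/19, 16/19) → index 10
j=10: u_10=307/360 ∈ [16/19, 1) → index 11
j=11: u_11=337/360 ∈ [16/19, 1) → index 11

0 0 1 2 2 4 7 8 9 10 11 11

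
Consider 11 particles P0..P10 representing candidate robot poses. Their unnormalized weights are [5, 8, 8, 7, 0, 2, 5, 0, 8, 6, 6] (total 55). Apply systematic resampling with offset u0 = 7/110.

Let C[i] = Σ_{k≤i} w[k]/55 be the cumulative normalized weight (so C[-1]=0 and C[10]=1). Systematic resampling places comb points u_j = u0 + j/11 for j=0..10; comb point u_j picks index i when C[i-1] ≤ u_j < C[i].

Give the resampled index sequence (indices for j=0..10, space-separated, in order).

0 1 2 2 3 5 6 8 9 9 10

C = [1/11, 13/55, 21/55, 28/55, 28/55, 6/11, 7/11, 7/11, 43/55, 49/55, 1]
j=0: u_0=7/110 ∈ [0, 1/11) → index 0
j=1: u_1=17/110 ∈ [1/11, 13/55) → index 1
j=2: u_2=27/110 ∈ [13/55, 21/55) → index 2
j=3: u_3=37/110 ∈ [13/55, 21/55) → index 2
j=4: u_4=47/110 ∈ [21/55, 28/55) → index 3
j=5: u_5=57/110 ∈ [28/55, 6/11) → index 5
j=6: u_6=67/110 ∈ [6/11, 7/11) → index 6
j=7: u_7=7/10 ∈ [7/11, 43/55) → index 8
j=8: u_8=87/110 ∈ [43/55, 49/55) → index 9
j=9: u_9=97/110 ∈ [43/55, 49/55) → index 9
j=10: u_10=107/110 ∈ [49/55, 1) → index 10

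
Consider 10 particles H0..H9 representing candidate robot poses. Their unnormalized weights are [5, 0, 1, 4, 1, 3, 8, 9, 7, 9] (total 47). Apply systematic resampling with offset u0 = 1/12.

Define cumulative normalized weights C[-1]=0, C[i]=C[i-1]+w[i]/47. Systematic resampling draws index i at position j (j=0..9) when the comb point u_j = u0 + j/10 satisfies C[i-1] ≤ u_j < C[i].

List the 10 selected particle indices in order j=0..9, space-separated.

0 3 5 6 7 7 8 8 9 9

C = [5/47, 5/47, 6/47, 10/47, 11/47, 14/47, 22/47, 31/47, 38/47, 1]
j=0: u_0=1/12 ∈ [0, 5/47) → index 0
j=1: u_1=11/60 ∈ [6/47, 10/47) → index 3
j=2: u_2=17/60 ∈ [11/47, 14/47) → index 5
j=3: u_3=23/60 ∈ [14/47, 22/47) → index 6
j=4: u_4=29/60 ∈ [22/47, 31/47) → index 7
j=5: u_5=7/12 ∈ [22/47, 31/47) → index 7
j=6: u_6=41/60 ∈ [31/47, 38/47) → index 8
j=7: u_7=47/60 ∈ [31/47, 38/47) → index 8
j=8: u_8=53/60 ∈ [38/47, 1) → index 9
j=9: u_9=59/60 ∈ [38/47, 1) → index 9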